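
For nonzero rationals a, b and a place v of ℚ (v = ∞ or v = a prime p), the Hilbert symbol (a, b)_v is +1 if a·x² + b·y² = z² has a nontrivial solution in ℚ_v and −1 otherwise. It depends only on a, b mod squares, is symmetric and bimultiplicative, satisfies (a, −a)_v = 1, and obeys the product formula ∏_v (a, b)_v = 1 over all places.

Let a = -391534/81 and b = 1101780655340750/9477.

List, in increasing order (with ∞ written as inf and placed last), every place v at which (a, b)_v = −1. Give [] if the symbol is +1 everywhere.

[2, 13, 17, 19]

(a, b) ≡ (-286, 41990) mod (ℚ^×)²; places V = {2, 3, 5, 7, 11, 13, 17, 19, 37, 41, ∞}.
(a,b)_41: α=0, u≡25; β=2, v≡6 (mod 41); (25|41)=+1, (6|41)=-1; sign (−1)^0·+1^2·-1^0 = +1.
(a,b)_11: α=1, u≡6; β=2, v≡1 (mod 11); (6|11)=-1, (1|11)=+1; sign (−1)^0·-1^2·+1^1 = +1.
(a,b)_17: α=0, u≡6; β=1, v≡12 (mod 17); (6|17)=-1, (12|17)=-1; sign (−1)^0·-1^1·-1^0 = -1.
(a,b)_∞: sgn(-286)=−, sgn(41990)=+, so +1.
(a,b)_13: α=1, u≡1; β=-1, v≡8 (mod 13); (1|13)=+1, (8|13)=-1; sign (−1)^0·+1^-1·-1^1 = -1.
(a,b)_3: α=-4, u≡2; β=-6, v≡2 (mod 3); (2|3)=-1, (2|3)=-1; sign (−1)^0·-1^-6·-1^-4 = +1.
(a,b)_19: α=0, u≡15; β=1, v≡4 (mod 19); (15|19)=-1, (4|19)=+1; sign (−1)^0·-1^1·+1^0 = -1.
(a,b)_7: α=0, u≡1; β=2, v≡2 (mod 7); (1|7)=+1, (2|7)=+1; sign (−1)^0·+1^2·+1^0 = +1.
(a,b)_37: α=2, u≡12; β=2, v≡2 (mod 37); (12|37)=+1, (2|37)=-1; sign (−1)^0·+1^2·-1^2 = +1.
(a,b)_2: α=1, β=1; u≡1, v≡3 (mod 8); ε(u)ε(v)=0·1, αω(v)=1·1, βω(u)=1·0; sum ≡ 1  ⇒  -1.
(a,b)_5: α=0, u≡1; β=3, v≡3 (mod 5); (1|5)=+1, (3|5)=-1; sign (−1)^0·+1^3·-1^0 = +1.
(-286, 41990 / ℚ) ramifies at {2, 13, 17, 19}: a division algebra.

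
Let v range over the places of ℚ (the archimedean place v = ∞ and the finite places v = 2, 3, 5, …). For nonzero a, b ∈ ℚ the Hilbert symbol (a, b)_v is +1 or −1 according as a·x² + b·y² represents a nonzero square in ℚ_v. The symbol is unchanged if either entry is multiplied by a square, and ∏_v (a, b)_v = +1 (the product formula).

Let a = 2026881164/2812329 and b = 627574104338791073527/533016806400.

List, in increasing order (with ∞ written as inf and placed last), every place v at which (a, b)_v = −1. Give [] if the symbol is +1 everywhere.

[2, 23]

Mod squares: a ≡ 3059, b ≡ 7. Check v ∈ {∞, 2, 3, 5, 7, 11, 13, 17, 19, 23, 37, 43}.
v=13: a=13^-2·(≡9), b=13^-4·(≡8) mod 13; (9|13)=+1, (8|13)=-1; (−1)^{-2·-4·6}·(+1)^-4·(-1)^-2 = +1.
v=11: a=11^2·(≡3), b=11^0·(≡8) mod 11; (3|11)=+1, (8|11)=-1; (−1)^{2·0·5}·(+1)^0·(-1)^2 = +1.
v=23: a=23^1·(≡8), b=23^2·(≡21) mod 23; (8|23)=+1, (21|23)=-1; (−1)^{1·2·11}·(+1)^2·(-1)^1 = -1.
v=7: a=7^1·(≡6), b=7^5·(≡4) mod 7; (6|7)=-1, (4|7)=+1; (−1)^{1·5·3}·(-1)^5·(+1)^1 = +1.
v=37: a=37^2·(≡9), b=37^4·(≡9) mod 37; (9|37)=+1, (9|37)=+1; (−1)^{2·4·18}·(+1)^4·(+1)^2 = +1.
v=17: a=17^0·(≡15), b=17^2·(≡5) mod 17; (15|17)=+1, (5|17)=-1; (−1)^{0·2·8}·(+1)^2·(-1)^0 = +1.
v=∞: 3059 > 0 and 7 > 0  ⇒  (a,b)_∞ = +1.
v=43: a=43^-2·(≡41), b=43^0·(≡26) mod 43; (41|43)=+1, (26|43)=-1; (−1)^{-2·0·21}·(+1)^0·(-1)^-2 = +1.
v=3: a=3^-2·(≡2), b=3^-6·(≡1) mod 3; (2|3)=-1, (1|3)=+1; (−1)^{-2·-6·1}·(-1)^-6·(+1)^-2 = +1.
v=2: v_2(a)=2, v_2(b)=-10; units ≡ 3, 7 (mod 8); ε·ε+αω+βω = 1·1+2·0+-10·1 ≡ 1  ⇒  (a,b)_2 = -1.
v=5: a=5^0·(≡1), b=5^-2·(≡2) mod 5; (1|5)=+1, (2|5)=-1; (−1)^{0·-2·2}·(+1)^-2·(-1)^0 = +1.
v=19: a=19^1·(≡4), b=19^4·(≡16) mod 19; (4|19)=+1, (16|19)=+1; (−1)^{1·4·9}·(+1)^4·(+1)^1 = +1.
(3059, 7 / ℚ) ramifies at {2, 23}: a division algebra.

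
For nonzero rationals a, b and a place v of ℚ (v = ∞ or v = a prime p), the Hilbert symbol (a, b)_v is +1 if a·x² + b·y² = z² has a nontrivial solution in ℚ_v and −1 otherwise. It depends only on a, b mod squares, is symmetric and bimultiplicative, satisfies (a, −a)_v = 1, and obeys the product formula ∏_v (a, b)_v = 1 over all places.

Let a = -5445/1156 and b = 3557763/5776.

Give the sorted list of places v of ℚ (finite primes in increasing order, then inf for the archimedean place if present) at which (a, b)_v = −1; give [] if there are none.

[2, 5]

Mod squares: a ≡ -5, b ≡ 3. Check v ∈ {∞, 2, 3, 5, 11, 17, 19}.
v=3: a=3^2·(≡1), b=3^5·(≡1) mod 3; (1|3)=+1, (1|3)=+1; (−1)^{2·5·1}·(+1)^5·(+1)^2 = +1.
v=5: a=5^1·(≡1), b=5^0·(≡3) mod 5; (1|5)=+1, (3|5)=-1; (−1)^{1·0·2}·(+1)^0·(-1)^1 = -1.
v=2: v_2(a)=-2, v_2(b)=-4; units ≡ 3, 3 (mod 8); ε·ε+αω+βω = 1·1+-2·1+-4·1 ≡ 1  ⇒  (a,b)_2 = -1.
v=11: a=11^2·(≡10), b=11^4·(≡1) mod 11; (10|11)=-1, (1|11)=+1; (−1)^{2·4·5}·(-1)^4·(+1)^2 = +1.
v=17: a=17^-2·(≡3), b=17^0·(≡12) mod 17; (3|17)=-1, (12|17)=-1; (−1)^{-2·0·8}·(-1)^0·(-1)^-2 = +1.
v=∞: -5 < 0 and 3 > 0  ⇒  (a,b)_∞ = +1.
v=19: a=19^0·(≡10), b=19^-2·(≡2) mod 19; (10|19)=-1, (2|19)=-1; (−1)^{0·-2·9}·(-1)^-2·(-1)^0 = +1.
|Ram(-5, 3)| = 2, even; anisotropic at {2, 5}.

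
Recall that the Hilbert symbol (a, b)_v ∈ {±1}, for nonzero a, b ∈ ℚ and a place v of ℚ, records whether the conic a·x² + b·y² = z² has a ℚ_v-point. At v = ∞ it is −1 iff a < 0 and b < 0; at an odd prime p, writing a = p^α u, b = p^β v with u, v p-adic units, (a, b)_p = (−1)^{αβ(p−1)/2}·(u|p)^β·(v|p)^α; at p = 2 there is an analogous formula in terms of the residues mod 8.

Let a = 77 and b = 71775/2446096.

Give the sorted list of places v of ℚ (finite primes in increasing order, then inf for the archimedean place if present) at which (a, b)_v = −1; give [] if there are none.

[11, 29]

Mod squares: a ≡ 77, b ≡ 319. Check v ∈ {∞, 2, 3, 5, 7, 11, 17, 23, 29}.
v=7: a=7^1·(≡4), b=7^0·(≡2) mod 7; (4|7)=+1, (2|7)=+1; (−1)^{1·0·3}·(+1)^0·(+1)^1 = +1.
v=11: a=11^1·(≡7), b=11^1·(≡6) mod 11; (7|11)=-1, (6|11)=-1; (−1)^{1·1·5}·(-1)^1·(-1)^1 = -1.
v=29: a=29^0·(≡19), b=29^1·(≡17) mod 29; (19|29)=-1, (17|29)=-1; (−1)^{0·1·14}·(-1)^1·(-1)^0 = -1.
v=17: a=17^0·(≡9), b=17^-2·(≡8) mod 17; (9|17)=+1, (8|17)=+1; (−1)^{0·-2·8}·(+1)^-2·(+1)^0 = +1.
v=2: v_2(a)=0, v_2(b)=-4; units ≡ 5, 7 (mod 8); ε·ε+αω+βω = 0·1+0·0+-4·1 ≡ 0  ⇒  (a,b)_2 = +1.
v=3: a=3^0·(≡2), b=3^2·(≡1) mod 3; (2|3)=-1, (1|3)=+1; (−1)^{0·2·1}·(-1)^2·(+1)^0 = +1.
v=5: a=5^0·(≡2), b=5^2·(≡1) mod 5; (2|5)=-1, (1|5)=+1; (−1)^{0·2·2}·(-1)^2·(+1)^0 = +1.
v=∞: 77 > 0 and 319 > 0  ⇒  (a,b)_∞ = +1.
v=23: a=23^0·(≡8), b=23^-2·(≡15) mod 23; (8|23)=+1, (15|23)=-1; (−1)^{0·-2·11}·(+1)^-2·(-1)^0 = +1.
(77, 319 / ℚ) ramifies at {11, 29}: a division algebra.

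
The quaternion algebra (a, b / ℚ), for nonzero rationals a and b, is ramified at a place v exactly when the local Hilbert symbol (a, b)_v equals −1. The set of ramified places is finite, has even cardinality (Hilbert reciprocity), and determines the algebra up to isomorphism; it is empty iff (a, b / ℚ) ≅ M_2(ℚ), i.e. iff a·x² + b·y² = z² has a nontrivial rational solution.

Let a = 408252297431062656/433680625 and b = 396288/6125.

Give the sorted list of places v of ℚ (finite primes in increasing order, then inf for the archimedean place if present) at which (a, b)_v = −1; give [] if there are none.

(a, b) ≡ (25714, 215) mod (ℚ^×)²; places V = {2, 3, 5, 7, 11, 13, 17, 23, 43, ∞}.
(a,b)_43: α=3, u≡30; β=1, v≡3 (mod 43); (30|43)=-1, (3|43)=-1; sign (−1)^1·-1^1·-1^3 = -1.
(a,b)_7: α=-4, u≡3; β=-2, v≡3 (mod 7); (3|7)=-1, (3|7)=-1; sign (−1)^0·-1^-2·-1^-4 = +1.
(a,b)_11: α=2, u≡7; β=0, v≡10 (mod 11); (7|11)=-1, (10|11)=-1; sign (−1)^0·-1^0·-1^2 = +1.
(a,b)_3: α=8, u≡1; β=2, v≡2 (mod 3); (1|3)=+1, (2|3)=-1; sign (−1)^0·+1^2·-1^8 = +1.
(a,b)_∞: sgn(25714)=+, sgn(215)=+, so +1.
(a,b)_23: α=1, u≡21; β=0, v≡3 (mod 23); (21|23)=-1, (3|23)=+1; sign (−1)^0·-1^0·+1^1 = +1.
(a,b)_13: α=3, u≡5; β=0, v≡11 (mod 13); (5|13)=-1, (11|13)=-1; sign (−1)^0·-1^0·-1^3 = -1.
(a,b)_17: α=-2, u≡14; β=0, v≡7 (mod 17); (14|17)=-1, (7|17)=-1; sign (−1)^0·-1^0·-1^-2 = +1.
(a,b)_5: α=-4, u≡4; β=-3, v≡2 (mod 5); (4|5)=+1, (2|5)=-1; sign (−1)^0·+1^-3·-1^-4 = +1.
(a,b)_2: α=7, β=10; u≡1, v≡7 (mod 8); ε(u)ε(v)=0·1, αω(v)=7·0, βω(u)=10·0; sum ≡ 0  ⇒  +1.
(25714, 215 / ℚ) ramifies at {13, 43}: a division algebra.

[13, 43]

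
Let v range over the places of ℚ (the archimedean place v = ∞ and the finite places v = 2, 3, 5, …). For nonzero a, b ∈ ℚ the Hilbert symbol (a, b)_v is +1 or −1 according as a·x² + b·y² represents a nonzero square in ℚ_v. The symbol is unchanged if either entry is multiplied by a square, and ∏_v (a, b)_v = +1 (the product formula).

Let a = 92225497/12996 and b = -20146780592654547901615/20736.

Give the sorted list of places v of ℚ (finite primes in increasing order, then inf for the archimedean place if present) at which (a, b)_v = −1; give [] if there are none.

[5, 7, 37, 41, 43, 47]

Mod squares: a ≡ 11137, b ≡ -5687164735. Check v ∈ {∞, 2, 3, 5, 7, 13, 19, 37, 41, 43, 47, 53}.
v=37: a=37^1·(≡29), b=37^3·(≡1) mod 37; (29|37)=-1, (1|37)=+1; (−1)^{1·3·18}·(-1)^3·(+1)^1 = -1.
v=∞: 11137 > 0 and -5687164735 < 0  ⇒  (a,b)_∞ = +1.
v=19: a=19^-2·(≡14), b=19^0·(≡4) mod 19; (14|19)=-1, (4|19)=+1; (−1)^{-2·0·9}·(-1)^0·(+1)^-2 = +1.
v=5: a=5^0·(≡2), b=5^1·(≡2) mod 5; (2|5)=-1, (2|5)=-1; (−1)^{0·1·2}·(-1)^1·(-1)^0 = -1.
v=53: a=53^0·(≡42), b=53^1·(≡28) mod 53; (42|53)=+1, (28|53)=+1; (−1)^{0·1·26}·(+1)^1·(+1)^0 = +1.
v=41: a=41^0·(≡26), b=41^1·(≡26) mod 41; (26|41)=-1, (26|41)=-1; (−1)^{0·1·20}·(-1)^1·(-1)^0 = -1.
v=47: a=47^0·(≡11), b=47^1·(≡3) mod 47; (11|47)=-1, (3|47)=+1; (−1)^{0·1·23}·(-1)^1·(+1)^0 = -1.
v=43: a=43^1·(≡24), b=43^3·(≡16) mod 43; (24|43)=+1, (16|43)=+1; (−1)^{1·3·21}·(+1)^3·(+1)^1 = -1.
v=13: a=13^2·(≡10), b=13^4·(≡11) mod 13; (10|13)=+1, (11|13)=-1; (−1)^{2·4·6}·(+1)^4·(-1)^2 = +1.
v=3: a=3^-2·(≡1), b=3^-4·(≡2) mod 3; (1|3)=+1, (2|3)=-1; (−1)^{-2·-4·1}·(+1)^-4·(-1)^-2 = +1.
v=7: a=7^3·(≡4), b=7^3·(≡1) mod 7; (4|7)=+1, (1|7)=+1; (−1)^{3·3·3}·(+1)^3·(+1)^3 = -1.
v=2: v_2(a)=-2, v_2(b)=-8; units ≡ 1, 1 (mod 8); ε·ε+αω+βω = 0·0+-2·0+-8·0 ≡ 0  ⇒  (a,b)_2 = +1.
|Ram(11137, -5687164735)| = 6, even; anisotropic at {5, 7, 37, 41, 43, 47}.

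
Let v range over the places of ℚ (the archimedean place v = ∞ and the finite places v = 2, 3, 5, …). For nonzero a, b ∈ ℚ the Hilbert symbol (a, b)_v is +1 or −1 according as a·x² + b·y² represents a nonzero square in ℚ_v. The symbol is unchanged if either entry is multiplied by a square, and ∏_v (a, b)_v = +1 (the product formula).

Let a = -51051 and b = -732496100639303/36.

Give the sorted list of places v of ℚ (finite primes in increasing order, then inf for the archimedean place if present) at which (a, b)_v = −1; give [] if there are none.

(a, b) ≡ (-51051, -143) mod (ℚ^×)²; places V = {2, 3, 7, 11, 13, 17, 19, ∞}.
(a,b)_17: α=1, u≡6; β=2, v≡10 (mod 17); (6|17)=-1, (10|17)=-1; sign (−1)^0·-1^2·-1^1 = -1.
(a,b)_19: α=0, u≡2; β=2, v≡16 (mod 19); (2|19)=-1, (16|19)=+1; sign (−1)^0·-1^2·+1^0 = +1.
(a,b)_∞: sgn(-51051)=−, sgn(-143)=−, so -1.
(a,b)_7: α=1, u≡1; β=4, v≡1 (mod 7); (1|7)=+1, (1|7)=+1; sign (−1)^0·+1^4·+1^1 = +1.
(a,b)_11: α=1, u≡1; β=3, v≡4 (mod 11); (1|11)=+1, (4|11)=+1; sign (−1)^1·+1^3·+1^1 = -1.
(a,b)_13: α=1, u≡12; β=3, v≡8 (mod 13); (12|13)=+1, (8|13)=-1; sign (−1)^0·+1^3·-1^1 = -1.
(a,b)_2: α=0, β=-2; u≡5, v≡1 (mod 8); ε(u)ε(v)=0·0, αω(v)=0·0, βω(u)=-2·1; sum ≡ 0  ⇒  +1.
(a,b)_3: α=1, u≡2; β=-2, v≡1 (mod 3); (2|3)=-1, (1|3)=+1; sign (−1)^0·-1^-2·+1^1 = +1.
Ram(-51051, -143) = {11, 13, 17, ∞}; no ℚ_11-point on the conic.

[11, 13, 17, inf]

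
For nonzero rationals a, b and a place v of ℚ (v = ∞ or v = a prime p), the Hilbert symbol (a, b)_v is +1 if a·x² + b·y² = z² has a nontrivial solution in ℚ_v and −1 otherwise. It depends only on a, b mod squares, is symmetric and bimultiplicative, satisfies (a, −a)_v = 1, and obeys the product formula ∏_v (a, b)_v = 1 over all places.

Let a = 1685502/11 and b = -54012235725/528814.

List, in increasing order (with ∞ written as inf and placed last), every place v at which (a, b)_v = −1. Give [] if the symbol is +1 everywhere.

(a, b) ≡ (858, -6006) mod (ℚ^×)²; places V = {2, 3, 5, 7, 11, 13, 23, 43, ∞}.
(a,b)_∞: sgn(858)=+, sgn(-6006)=−, so +1.
(a,b)_7: α=4, u≡4; β=5, v≡3 (mod 7); (4|7)=+1, (3|7)=-1; sign (−1)^0·+1^5·-1^4 = +1.
(a,b)_5: α=0, u≡2; β=2, v≡4 (mod 5); (2|5)=-1, (4|5)=+1; sign (−1)^0·-1^2·+1^0 = +1.
(a,b)_3: α=3, u≡1; β=5, v≡2 (mod 3); (1|3)=+1, (2|3)=-1; sign (−1)^1·+1^5·-1^3 = +1.
(a,b)_43: α=0, u≡38; β=-2, v≡15 (mod 43); (38|43)=+1, (15|43)=+1; sign (−1)^0·+1^-2·+1^0 = +1.
(a,b)_13: α=1, u≡4; β=-1, v≡7 (mod 13); (4|13)=+1, (7|13)=-1; sign (−1)^0·+1^-1·-1^1 = -1.
(a,b)_11: α=-1, u≡5; β=-1, v≡9 (mod 11); (5|11)=+1, (9|11)=+1; sign (−1)^1·+1^-1·+1^-1 = -1.
(a,b)_2: α=1, β=-1; u≡5, v≡5 (mod 8); ε(u)ε(v)=0·0, αω(v)=1·1, βω(u)=-1·1; sum ≡ 0  ⇒  +1.
(a,b)_23: α=0, u≡14; β=2, v≡14 (mod 23); (14|23)=-1, (14|23)=-1; sign (−1)^0·-1^2·-1^0 = +1.
|Ram(858, -6006)| = 2, even; anisotropic at {11, 13}.

[11, 13]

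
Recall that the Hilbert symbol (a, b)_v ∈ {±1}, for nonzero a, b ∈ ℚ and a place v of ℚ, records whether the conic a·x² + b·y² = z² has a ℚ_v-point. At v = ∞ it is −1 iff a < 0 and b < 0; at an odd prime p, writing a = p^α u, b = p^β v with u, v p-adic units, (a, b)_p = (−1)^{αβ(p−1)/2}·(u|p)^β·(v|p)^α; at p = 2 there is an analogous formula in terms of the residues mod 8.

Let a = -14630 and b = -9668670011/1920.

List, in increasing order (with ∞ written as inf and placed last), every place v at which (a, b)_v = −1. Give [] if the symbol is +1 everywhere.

Mod squares: a ≡ -14630, b ≡ -570570. Check v ∈ {∞, 2, 3, 5, 7, 11, 13, 19, 23, 31}.
v=7: a=7^1·(≡3), b=7^1·(≡3) mod 7; (3|7)=-1, (3|7)=-1; (−1)^{1·1·3}·(-1)^1·(-1)^1 = -1.
v=∞: -14630 < 0 and -570570 < 0  ⇒  (a,b)_∞ = -1.
v=2: v_2(a)=1, v_2(b)=-7; units ≡ 5, 3 (mod 8); ε·ε+αω+βω = 0·1+1·1+-7·1 ≡ 0  ⇒  (a,b)_2 = +1.
v=13: a=13^0·(≡8), b=13^1·(≡7) mod 13; (8|13)=-1, (7|13)=-1; (−1)^{0·1·6}·(-1)^1·(-1)^0 = -1.
v=23: a=23^0·(≡21), b=23^2·(≡20) mod 23; (21|23)=-1, (20|23)=-1; (−1)^{0·2·11}·(-1)^2·(-1)^0 = +1.
v=11: a=11^1·(≡1), b=11^1·(≡6) mod 11; (1|11)=+1, (6|11)=-1; (−1)^{1·1·5}·(+1)^1·(-1)^1 = +1.
v=19: a=19^1·(≡9), b=19^1·(≡11) mod 19; (9|19)=+1, (11|19)=+1; (−1)^{1·1·9}·(+1)^1·(+1)^1 = -1.
v=31: a=31^0·(≡2), b=31^2·(≡16) mod 31; (2|31)=+1, (16|31)=+1; (−1)^{0·2·15}·(+1)^2·(+1)^0 = +1.
v=5: a=5^1·(≡4), b=5^-1·(≡1) mod 5; (4|5)=+1, (1|5)=+1; (−1)^{1·-1·2}·(+1)^-1·(+1)^1 = +1.
v=3: a=3^0·(≡1), b=3^-1·(≡1) mod 3; (1|3)=+1, (1|3)=+1; (−1)^{0·-1·1}·(+1)^-1·(+1)^0 = +1.
(-14630, -570570 / ℚ) ramifies at {7, 13, 19, ∞}: a division algebra.

[7, 13, 19, inf]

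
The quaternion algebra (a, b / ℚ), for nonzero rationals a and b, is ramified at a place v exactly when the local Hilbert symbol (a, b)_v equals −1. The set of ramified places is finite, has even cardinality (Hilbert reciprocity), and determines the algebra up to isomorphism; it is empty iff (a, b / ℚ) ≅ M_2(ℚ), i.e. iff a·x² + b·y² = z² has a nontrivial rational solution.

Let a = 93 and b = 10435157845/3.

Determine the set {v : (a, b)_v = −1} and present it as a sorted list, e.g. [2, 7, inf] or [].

(a, b) ≡ (93, 664815) mod (ℚ^×)²; places V = {2, 3, 5, 7, 23, 31, 41, 47, ∞}.
(a,b)_41: α=0, u≡11; β=1, v≡33 (mod 41); (11|41)=-1, (33|41)=+1; sign (−1)^0·-1^1·+1^0 = -1.
(a,b)_2: α=0, β=0; u≡5, v≡7 (mod 8); ε(u)ε(v)=0·1, αω(v)=0·0, βω(u)=0·1; sum ≡ 0  ⇒  +1.
(a,b)_3: α=1, u≡1; β=-1, v≡1 (mod 3); (1|3)=+1, (1|3)=+1; sign (−1)^1·+1^-1·+1^1 = -1.
(a,b)_7: α=0, u≡2; β=2, v≡4 (mod 7); (2|7)=+1, (4|7)=+1; sign (−1)^0·+1^2·+1^0 = +1.
(a,b)_5: α=0, u≡3; β=1, v≡3 (mod 5); (3|5)=-1, (3|5)=-1; sign (−1)^0·-1^1·-1^0 = -1.
(a,b)_47: α=0, u≡46; β=1, v≡22 (mod 47); (46|47)=-1, (22|47)=-1; sign (−1)^0·-1^1·-1^0 = -1.
(a,b)_31: α=1, u≡3; β=2, v≡9 (mod 31); (3|31)=-1, (9|31)=+1; sign (−1)^0·-1^2·+1^1 = +1.
(a,b)_23: α=0, u≡1; β=1, v≡10 (mod 23); (1|23)=+1, (10|23)=-1; sign (−1)^0·+1^1·-1^0 = +1.
(a,b)_∞: sgn(93)=+, sgn(664815)=+, so +1.
Ram(93, 664815) = {3, 5, 41, 47}; no ℚ_3-point on the conic.

[3, 5, 41, 47]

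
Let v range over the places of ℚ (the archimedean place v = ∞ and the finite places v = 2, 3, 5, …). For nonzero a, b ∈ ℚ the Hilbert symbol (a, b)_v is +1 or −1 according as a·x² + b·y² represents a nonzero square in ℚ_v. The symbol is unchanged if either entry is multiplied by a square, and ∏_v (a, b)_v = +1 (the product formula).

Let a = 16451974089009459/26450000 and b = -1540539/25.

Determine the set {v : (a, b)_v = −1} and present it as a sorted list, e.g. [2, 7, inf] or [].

(a, b) ≡ (95095, -19019) mod (ℚ^×)²; places V = {2, 3, 5, 7, 11, 13, 19, 23, 37, ∞}.
(a,b)_3: α=6, u≡1; β=4, v≡1 (mod 3); (1|3)=+1, (1|3)=+1; sign (−1)^0·+1^4·+1^6 = +1.
(a,b)_2: α=-4, β=0; u≡7, v≡5 (mod 8); ε(u)ε(v)=1·0, αω(v)=-4·1, βω(u)=0·0; sum ≡ 0  ⇒  +1.
(a,b)_∞: sgn(95095)=+, sgn(-19019)=−, so +1.
(a,b)_37: α=2, u≡20; β=0, v≡16 (mod 37); (20|37)=-1, (16|37)=+1; sign (−1)^0·-1^0·+1^2 = +1.
(a,b)_7: α=5, u≡3; β=1, v≡6 (mod 7); (3|7)=-1, (6|7)=-1; sign (−1)^1·-1^1·-1^5 = -1.
(a,b)_19: α=3, u≡2; β=1, v≡5 (mod 19); (2|19)=-1, (5|19)=+1; sign (−1)^1·-1^1·+1^3 = +1.
(a,b)_13: α=1, u≡10; β=1, v≡8 (mod 13); (10|13)=+1, (8|13)=-1; sign (−1)^0·+1^1·-1^1 = -1.
(a,b)_11: α=1, u≡8; β=1, v≡1 (mod 11); (8|11)=-1, (1|11)=+1; sign (−1)^1·-1^1·+1^1 = +1.
(a,b)_23: α=-2, u≡2; β=0, v≡12 (mod 23); (2|23)=+1, (12|23)=+1; sign (−1)^0·+1^0·+1^-2 = +1.
(a,b)_5: α=-5, u≡1; β=-2, v≡1 (mod 5); (1|5)=+1, (1|5)=+1; sign (−1)^0·+1^-2·+1^-5 = +1.
|Ram(95095, -19019)| = 2, even; anisotropic at {7, 13}.

[7, 13]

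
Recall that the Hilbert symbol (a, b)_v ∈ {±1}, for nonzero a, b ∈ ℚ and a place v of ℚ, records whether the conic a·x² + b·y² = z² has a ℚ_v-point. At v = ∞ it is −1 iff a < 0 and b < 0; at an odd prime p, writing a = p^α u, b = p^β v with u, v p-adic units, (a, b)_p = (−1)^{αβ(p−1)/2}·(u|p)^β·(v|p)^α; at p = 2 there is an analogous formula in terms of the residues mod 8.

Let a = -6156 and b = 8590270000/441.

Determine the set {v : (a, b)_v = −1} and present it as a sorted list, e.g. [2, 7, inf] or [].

(a, b) ≡ (-19, 5083) mod (ℚ^×)²; places V = {2, 3, 5, 7, 13, 17, 19, 23, ∞}.
(a,b)_5: α=0, u≡4; β=4, v≡2 (mod 5); (4|5)=+1, (2|5)=-1; sign (−1)^0·+1^4·-1^0 = +1.
(a,b)_13: α=0, u≡6; β=3, v≡10 (mod 13); (6|13)=-1, (10|13)=+1; sign (−1)^0·-1^3·+1^0 = -1.
(a,b)_∞: sgn(-19)=−, sgn(5083)=+, so +1.
(a,b)_7: α=0, u≡4; β=-2, v≡2 (mod 7); (4|7)=+1, (2|7)=+1; sign (−1)^0·+1^-2·+1^0 = +1.
(a,b)_2: α=2, β=4; u≡5, v≡3 (mod 8); ε(u)ε(v)=0·1, αω(v)=2·1, βω(u)=4·1; sum ≡ 0  ⇒  +1.
(a,b)_3: α=4, u≡2; β=-2, v≡1 (mod 3); (2|3)=-1, (1|3)=+1; sign (−1)^0·-1^-2·+1^4 = +1.
(a,b)_17: α=0, u≡15; β=1, v≡6 (mod 17); (15|17)=+1, (6|17)=-1; sign (−1)^0·+1^1·-1^0 = +1.
(a,b)_23: α=0, u≡8; β=1, v≡21 (mod 23); (8|23)=+1, (21|23)=-1; sign (−1)^0·+1^1·-1^0 = +1.
(a,b)_19: α=1, u≡18; β=0, v≡8 (mod 19); (18|19)=-1, (8|19)=-1; sign (−1)^0·-1^0·-1^1 = -1.
|Ram(-19, 5083)| = 2, even; anisotropic at {13, 19}.

[13, 19]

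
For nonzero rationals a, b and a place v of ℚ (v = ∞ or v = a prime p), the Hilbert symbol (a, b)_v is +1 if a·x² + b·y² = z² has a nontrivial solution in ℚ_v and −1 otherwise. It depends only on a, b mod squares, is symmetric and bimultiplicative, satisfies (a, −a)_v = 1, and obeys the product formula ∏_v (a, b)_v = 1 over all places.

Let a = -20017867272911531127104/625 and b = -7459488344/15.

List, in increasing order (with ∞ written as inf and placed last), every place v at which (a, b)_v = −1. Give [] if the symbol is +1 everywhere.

[11, 13, 17, inf]

(a, b) ≡ (-221, -5610) mod (ℚ^×)²; places V = {2, 3, 5, 7, 11, 13, 17, 29, 37, ∞}.
(a,b)_3: α=0, u≡1; β=-1, v≡2 (mod 3); (1|3)=+1, (2|3)=-1; sign (−1)^0·+1^-1·-1^0 = +1.
(a,b)_7: α=4, u≡5; β=2, v≡4 (mod 7); (5|7)=-1, (4|7)=+1; sign (−1)^0·-1^2·+1^4 = +1.
(a,b)_29: α=2, u≡17; β=2, v≡22 (mod 29); (17|29)=-1, (22|29)=+1; sign (−1)^0·-1^2·+1^2 = +1.
(a,b)_2: α=6, β=3; u≡3, v≡3 (mod 8); ε(u)ε(v)=1·1, αω(v)=6·1, βω(u)=3·1; sum ≡ 0  ⇒  +1.
(a,b)_11: α=6, u≡6; β=3, v≡8 (mod 11); (6|11)=-1, (8|11)=-1; sign (−1)^0·-1^3·-1^6 = -1.
(a,b)_5: α=-4, u≡1; β=-1, v≡2 (mod 5); (1|5)=+1, (2|5)=-1; sign (−1)^0·+1^-1·-1^-4 = +1.
(a,b)_17: α=3, u≡2; β=1, v≡3 (mod 17); (2|17)=+1, (3|17)=-1; sign (−1)^0·+1^1·-1^3 = -1.
(a,b)_∞: sgn(-221)=−, sgn(-5610)=−, so -1.
(a,b)_37: α=2, u≡3; β=0, v≡22 (mod 37); (3|37)=+1, (22|37)=-1; sign (−1)^0·+1^0·-1^2 = +1.
(a,b)_13: α=1, u≡12; β=0, v≡2 (mod 13); (12|13)=+1, (2|13)=-1; sign (−1)^0·+1^0·-1^1 = -1.
(-221, -5610 / ℚ) ramifies at {11, 13, 17, ∞}: a division algebra.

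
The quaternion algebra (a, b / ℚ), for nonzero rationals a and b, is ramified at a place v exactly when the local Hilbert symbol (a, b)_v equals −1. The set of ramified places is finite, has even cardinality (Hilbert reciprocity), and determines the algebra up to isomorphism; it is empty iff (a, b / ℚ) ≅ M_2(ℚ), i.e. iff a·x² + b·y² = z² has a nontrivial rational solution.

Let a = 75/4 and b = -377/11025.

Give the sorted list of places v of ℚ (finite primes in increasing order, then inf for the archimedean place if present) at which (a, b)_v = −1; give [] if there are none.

(a, b) ≡ (3, -377) mod (ℚ^×)²; places V = {2, 3, 5, 7, 13, 29, ∞}.
(a,b)_∞: sgn(3)=+, sgn(-377)=−, so +1.
(a,b)_5: α=2, u≡2; β=-2, v≡3 (mod 5); (2|5)=-1, (3|5)=-1; sign (−1)^0·-1^-2·-1^2 = +1.
(a,b)_7: α=0, u≡3; β=-2, v≡1 (mod 7); (3|7)=-1, (1|7)=+1; sign (−1)^0·-1^-2·+1^0 = +1.
(a,b)_13: α=0, u≡9; β=1, v≡10 (mod 13); (9|13)=+1, (10|13)=+1; sign (−1)^0·+1^1·+1^0 = +1.
(a,b)_2: α=-2, β=0; u≡3, v≡7 (mod 8); ε(u)ε(v)=1·1, αω(v)=-2·0, βω(u)=0·1; sum ≡ 1  ⇒  -1.
(a,b)_3: α=1, u≡1; β=-2, v≡1 (mod 3); (1|3)=+1, (1|3)=+1; sign (−1)^0·+1^-2·+1^1 = +1.
(a,b)_29: α=0, u≡26; β=1, v≡9 (mod 29); (26|29)=-1, (9|29)=+1; sign (−1)^0·-1^1·+1^0 = -1.
(3, -377 / ℚ) ramifies at {2, 29}: a division algebra.

[2, 29]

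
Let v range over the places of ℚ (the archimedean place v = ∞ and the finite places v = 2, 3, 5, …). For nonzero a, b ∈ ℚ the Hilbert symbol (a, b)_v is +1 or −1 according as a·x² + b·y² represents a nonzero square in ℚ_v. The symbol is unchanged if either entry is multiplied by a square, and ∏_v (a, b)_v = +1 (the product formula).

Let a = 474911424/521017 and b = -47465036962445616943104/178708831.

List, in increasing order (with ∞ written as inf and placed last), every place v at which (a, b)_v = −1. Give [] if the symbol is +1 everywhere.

[23, 31]

Mod squares: a ≡ 245427, b ≡ -176111. Check v ∈ {∞, 2, 3, 7, 13, 17, 19, 23, 29, 31}.
v=2: v_2(a)=6, v_2(b)=12; units ≡ 3, 1 (mod 8); ε·ε+αω+βω = 1·0+6·0+12·1 ≡ 0  ⇒  (a,b)_2 = +1.
v=19: a=19^0·(≡17), b=19^1·(≡3) mod 19; (17|19)=+1, (3|19)=-1; (−1)^{0·1·9}·(+1)^1·(-1)^0 = +1.
v=∞: 245427 > 0 and -176111 < 0  ⇒  (a,b)_∞ = +1.
v=29: a=29^1·(≡24), b=29^4·(≡23) mod 29; (24|29)=+1, (23|29)=+1; (−1)^{1·4·14}·(+1)^4·(+1)^1 = +1.
v=23: a=23^0·(≡14), b=23^1·(≡4) mod 23; (14|23)=-1, (4|23)=+1; (−1)^{0·1·11}·(-1)^1·(+1)^0 = -1.
v=13: a=13^1·(≡12), b=13^3·(≡9) mod 13; (12|13)=+1, (9|13)=+1; (−1)^{1·3·6}·(+1)^3·(+1)^1 = +1.
v=31: a=31^-1·(≡27), b=31^-1·(≡11) mod 31; (27|31)=-1, (11|31)=-1; (−1)^{-1·-1·15}·(-1)^-1·(-1)^-1 = -1.
v=3: a=3^9·(≡2), b=3^10·(≡1) mod 3; (2|3)=-1, (1|3)=+1; (−1)^{9·10·1}·(-1)^10·(+1)^9 = +1.
v=7: a=7^-5·(≡5), b=7^-8·(≡1) mod 7; (5|7)=-1, (1|7)=+1; (−1)^{-5·-8·3}·(-1)^-8·(+1)^-5 = +1.
v=17: a=17^0·(≡2), b=17^2·(≡15) mod 17; (2|17)=+1, (15|17)=+1; (−1)^{0·2·8}·(+1)^2·(+1)^0 = +1.
Ram(245427, -176111) = {23, 31}; no ℚ_23-point on the conic.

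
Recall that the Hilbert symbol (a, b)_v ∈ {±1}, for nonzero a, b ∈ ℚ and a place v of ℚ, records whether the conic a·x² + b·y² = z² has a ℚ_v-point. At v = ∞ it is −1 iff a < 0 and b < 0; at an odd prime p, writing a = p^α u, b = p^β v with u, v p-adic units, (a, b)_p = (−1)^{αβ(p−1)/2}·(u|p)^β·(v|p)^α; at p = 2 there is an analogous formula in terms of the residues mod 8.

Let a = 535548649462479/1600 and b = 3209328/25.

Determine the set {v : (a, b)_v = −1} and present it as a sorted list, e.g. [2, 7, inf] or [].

Mod squares: a ≡ 1479, b ≡ 22287. Check v ∈ {∞, 2, 3, 5, 17, 19, 23, 29}.
v=17: a=17^3·(≡9), b=17^1·(≡2) mod 17; (9|17)=+1, (2|17)=+1; (−1)^{3·1·8}·(+1)^1·(+1)^3 = +1.
v=∞: 1479 > 0 and 22287 > 0  ⇒  (a,b)_∞ = +1.
v=23: a=23^2·(≡5), b=23^1·(≡9) mod 23; (5|23)=-1, (9|23)=+1; (−1)^{2·1·11}·(-1)^1·(+1)^2 = -1.
v=19: a=19^2·(≡16), b=19^1·(≡13) mod 19; (16|19)=+1, (13|19)=-1; (−1)^{2·1·9}·(+1)^1·(-1)^2 = +1.
v=29: a=29^1·(≡16), b=29^0·(≡11) mod 29; (16|29)=+1, (11|29)=-1; (−1)^{1·0·14}·(+1)^0·(-1)^1 = -1.
v=3: a=3^9·(≡1), b=3^3·(≡1) mod 3; (1|3)=+1, (1|3)=+1; (−1)^{9·3·1}·(+1)^3·(+1)^9 = -1.
v=5: a=5^-2·(≡1), b=5^-2·(≡3) mod 5; (1|5)=+1, (3|5)=-1; (−1)^{-2·-2·2}·(+1)^-2·(-1)^-2 = +1.
v=2: v_2(a)=-6, v_2(b)=4; units ≡ 7, 7 (mod 8); ε·ε+αω+βω = 1·1+-6·0+4·0 ≡ 1  ⇒  (a,b)_2 = -1.
Ram(1479, 22287) = {2, 3, 23, 29}; no ℚ_2-point on the conic.

[2, 3, 23, 29]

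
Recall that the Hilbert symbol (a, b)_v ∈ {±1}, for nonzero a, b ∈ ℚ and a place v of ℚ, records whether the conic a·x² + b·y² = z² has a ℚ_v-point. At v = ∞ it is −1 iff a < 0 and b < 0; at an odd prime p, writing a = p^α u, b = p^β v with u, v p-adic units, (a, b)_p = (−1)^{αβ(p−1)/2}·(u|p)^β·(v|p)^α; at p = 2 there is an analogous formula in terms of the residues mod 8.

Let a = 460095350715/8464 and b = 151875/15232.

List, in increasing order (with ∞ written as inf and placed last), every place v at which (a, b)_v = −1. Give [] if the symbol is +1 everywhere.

(a, b) ≡ (3315, 714) mod (ℚ^×)²; places V = {2, 3, 5, 7, 11, 13, 17, 23, ∞}.
(a,b)_23: α=-2, u≡9; β=0, v≡1 (mod 23); (9|23)=+1, (1|23)=+1; sign (−1)^0·+1^0·+1^-2 = +1.
(a,b)_17: α=3, u≡4; β=-1, v≡4 (mod 17); (4|17)=+1, (4|17)=+1; sign (−1)^0·+1^-1·+1^3 = +1.
(a,b)_2: α=-4, β=-7; u≡3, v≡5 (mod 8); ε(u)ε(v)=1·0, αω(v)=-4·1, βω(u)=-7·1; sum ≡ 1  ⇒  -1.
(a,b)_13: α=1, u≡7; β=0, v≡1 (mod 13); (7|13)=-1, (1|13)=+1; sign (−1)^0·-1^0·+1^1 = +1.
(a,b)_3: α=5, u≡1; β=5, v≡1 (mod 3); (1|3)=+1, (1|3)=+1; sign (−1)^1·+1^5·+1^5 = -1.
(a,b)_7: α=2, u≡1; β=-1, v≡4 (mod 7); (1|7)=+1, (4|7)=+1; sign (−1)^0·+1^-1·+1^2 = +1.
(a,b)_11: α=2, u≡4; β=0, v≡8 (mod 11); (4|11)=+1, (8|11)=-1; sign (−1)^0·+1^0·-1^2 = +1.
(a,b)_5: α=1, u≡2; β=4, v≡4 (mod 5); (2|5)=-1, (4|5)=+1; sign (−1)^0·-1^4·+1^1 = +1.
(a,b)_∞: sgn(3315)=+, sgn(714)=+, so +1.
|Ram(3315, 714)| = 2, even; anisotropic at {2, 3}.

[2, 3]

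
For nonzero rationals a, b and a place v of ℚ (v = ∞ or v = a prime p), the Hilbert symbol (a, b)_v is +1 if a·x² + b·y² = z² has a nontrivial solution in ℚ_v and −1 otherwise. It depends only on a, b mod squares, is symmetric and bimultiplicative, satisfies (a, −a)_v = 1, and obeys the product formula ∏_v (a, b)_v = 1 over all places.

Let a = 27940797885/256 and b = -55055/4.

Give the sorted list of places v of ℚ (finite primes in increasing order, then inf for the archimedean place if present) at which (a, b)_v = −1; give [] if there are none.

[5, 11]

Mod squares: a ≡ 165, b ≡ -455. Check v ∈ {∞, 2, 3, 5, 7, 11, 13}.
v=11: a=11^3·(≡4), b=11^2·(≡10) mod 11; (4|11)=+1, (10|11)=-1; (−1)^{3·2·5}·(+1)^2·(-1)^3 = -1.
v=5: a=5^1·(≡2), b=5^1·(≡1) mod 5; (2|5)=-1, (1|5)=+1; (−1)^{1·1·2}·(-1)^1·(+1)^1 = -1.
v=7: a=7^2·(≡2), b=7^1·(≡6) mod 7; (2|7)=+1, (6|7)=-1; (−1)^{2·1·3}·(+1)^1·(-1)^2 = +1.
v=13: a=13^4·(≡1), b=13^1·(≡4) mod 13; (1|13)=+1, (4|13)=+1; (−1)^{4·1·6}·(+1)^1·(+1)^4 = +1.
v=∞: 165 > 0 and -455 < 0  ⇒  (a,b)_∞ = +1.
v=2: v_2(a)=-8, v_2(b)=-2; units ≡ 5, 1 (mod 8); ε·ε+αω+βω = 0·0+-8·0+-2·1 ≡ 0  ⇒  (a,b)_2 = +1.
v=3: a=3^1·(≡1), b=3^0·(≡1) mod 3; (1|3)=+1, (1|3)=+1; (−1)^{1·0·1}·(+1)^0·(+1)^1 = +1.
|Ram(165, -455)| = 2, even; anisotropic at {5, 11}.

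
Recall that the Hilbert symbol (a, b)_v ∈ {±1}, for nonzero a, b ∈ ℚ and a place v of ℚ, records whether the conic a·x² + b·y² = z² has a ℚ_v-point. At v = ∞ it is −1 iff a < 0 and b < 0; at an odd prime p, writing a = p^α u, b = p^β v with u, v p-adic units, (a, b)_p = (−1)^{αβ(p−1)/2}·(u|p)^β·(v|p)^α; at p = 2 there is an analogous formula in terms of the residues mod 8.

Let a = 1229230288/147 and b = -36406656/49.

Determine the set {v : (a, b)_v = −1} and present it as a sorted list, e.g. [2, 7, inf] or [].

(a, b) ≡ (39, -374) mod (ℚ^×)²; places V = {2, 3, 7, 11, 13, 17, ∞}.
(a,b)_13: α=3, u≡9; β=2, v≡9 (mod 13); (9|13)=+1, (9|13)=+1; sign (−1)^0·+1^2·+1^3 = +1.
(a,b)_3: α=-1, u≡1; β=2, v≡1 (mod 3); (1|3)=+1, (1|3)=+1; sign (−1)^0·+1^2·+1^-1 = +1.
(a,b)_17: α=2, u≡7; β=1, v≡5 (mod 17); (7|17)=-1, (5|17)=-1; sign (−1)^0·-1^1·-1^2 = -1.
(a,b)_∞: sgn(39)=+, sgn(-374)=−, so +1.
(a,b)_2: α=4, β=7; u≡7, v≡5 (mod 8); ε(u)ε(v)=1·0, αω(v)=4·1, βω(u)=7·0; sum ≡ 0  ⇒  +1.
(a,b)_7: α=-2, u≡2; β=-2, v≡1 (mod 7); (2|7)=+1, (1|7)=+1; sign (−1)^0·+1^-2·+1^-2 = +1.
(a,b)_11: α=2, u≡8; β=1, v≡10 (mod 11); (8|11)=-1, (10|11)=-1; sign (−1)^0·-1^1·-1^2 = -1.
Ram(39, -374) = {11, 17}; no ℚ_11-point on the conic.

[11, 17]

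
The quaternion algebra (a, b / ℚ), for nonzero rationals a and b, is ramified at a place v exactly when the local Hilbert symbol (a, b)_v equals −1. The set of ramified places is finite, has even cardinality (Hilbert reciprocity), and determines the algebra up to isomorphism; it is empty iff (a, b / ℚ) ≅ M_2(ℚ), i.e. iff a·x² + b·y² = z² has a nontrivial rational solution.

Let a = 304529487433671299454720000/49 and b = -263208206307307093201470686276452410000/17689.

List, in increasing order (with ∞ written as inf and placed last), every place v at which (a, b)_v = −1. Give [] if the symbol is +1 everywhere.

(a, b) ≡ (32422, -40381601) mod (ℚ^×)²; places V = {2, 3, 5, 7, 13, 19, 29, 43, 47, 53, ∞}.
(a,b)_43: α=3, u≡38; β=5, v≡11 (mod 43); (38|43)=+1, (11|43)=+1; sign (−1)^1·+1^5·+1^3 = -1.
(a,b)_3: α=2, u≡1; β=2, v≡1 (mod 3); (1|3)=+1, (1|3)=+1; sign (−1)^0·+1^2·+1^2 = +1.
(a,b)_5: α=4, u≡3; β=4, v≡1 (mod 5); (3|5)=-1, (1|5)=+1; sign (−1)^0·-1^4·+1^4 = +1.
(a,b)_∞: sgn(32422)=+, sgn(-40381601)=−, so +1.
(a,b)_19: α=0, u≡14; β=-2, v≡7 (mod 19); (14|19)=-1, (7|19)=+1; sign (−1)^0·-1^-2·+1^0 = +1.
(a,b)_53: α=2, u≡20; β=3, v≡17 (mod 53); (20|53)=-1, (17|53)=+1; sign (−1)^0·-1^3·+1^2 = -1.
(a,b)_2: α=11, β=4; u≡3, v≡7 (mod 8); ε(u)ε(v)=1·1, αω(v)=11·0, βω(u)=4·1; sum ≡ 1  ⇒  -1.
(a,b)_7: α=-2, u≡5; β=-2, v≡5 (mod 7); (5|7)=-1, (5|7)=-1; sign (−1)^0·-1^-2·-1^-2 = +1.
(a,b)_47: α=2, u≡38; β=3, v≡25 (mod 47); (38|47)=-1, (25|47)=+1; sign (−1)^0·-1^3·+1^2 = -1.
(a,b)_29: α=3, u≡23; β=5, v≡28 (mod 29); (23|29)=+1, (28|29)=+1; sign (−1)^0·+1^5·+1^3 = +1.
(a,b)_13: α=3, u≡5; β=7, v≡2 (mod 13); (5|13)=-1, (2|13)=-1; sign (−1)^0·-1^7·-1^3 = +1.
|Ram(32422, -40381601)| = 4, even; anisotropic at {2, 43, 47, 53}.

[2, 43, 47, 53]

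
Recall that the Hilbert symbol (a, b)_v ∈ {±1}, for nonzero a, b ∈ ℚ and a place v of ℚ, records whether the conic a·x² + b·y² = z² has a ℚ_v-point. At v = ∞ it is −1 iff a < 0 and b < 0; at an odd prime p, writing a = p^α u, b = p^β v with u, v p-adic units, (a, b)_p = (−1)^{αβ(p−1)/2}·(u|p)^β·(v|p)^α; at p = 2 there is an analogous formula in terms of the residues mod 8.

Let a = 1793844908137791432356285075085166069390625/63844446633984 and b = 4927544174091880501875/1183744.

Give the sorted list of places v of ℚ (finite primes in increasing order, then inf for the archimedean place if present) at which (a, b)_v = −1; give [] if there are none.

(a, b) ≡ (77441, 170027) mod (ℚ^×)²; places V = {2, 3, 5, 7, 11, 13, 17, 23, 29, 37, 41, ∞}.
(a,b)_13: α=11, u≡9; β=5, v≡12 (mod 13); (9|13)=+1, (12|13)=+1; sign (−1)^0·+1^5·+1^11 = +1.
(a,b)_5: α=6, u≡4; β=4, v≡2 (mod 5); (4|5)=+1, (2|5)=-1; sign (−1)^0·+1^4·-1^6 = +1.
(a,b)_17: α=-4, u≡5; β=-2, v≡3 (mod 17); (5|17)=-1, (3|17)=-1; sign (−1)^0·-1^-2·-1^-4 = +1.
(a,b)_41: α=2, u≡32; β=1, v≡28 (mod 41); (32|41)=+1, (28|41)=-1; sign (−1)^0·+1^1·-1^2 = +1.
(a,b)_∞: sgn(77441)=+, sgn(170027)=+, so +1.
(a,b)_3: α=-6, u≡2; β=4, v≡2 (mod 3); (2|3)=-1, (2|3)=-1; sign (−1)^0·-1^4·-1^-6 = +1.
(a,b)_7: α=3, u≡6; β=0, v≡4 (mod 7); (6|7)=-1, (4|7)=+1; sign (−1)^0·-1^0·+1^3 = +1.
(a,b)_2: α=-20, β=-12; u≡1, v≡3 (mod 8); ε(u)ε(v)=0·1, αω(v)=-20·1, βω(u)=-12·0; sum ≡ 0  ⇒  +1.
(a,b)_29: α=2, u≡18; β=1, v≡4 (mod 29); (18|29)=-1, (4|29)=+1; sign (−1)^0·-1^1·+1^2 = -1.
(a,b)_37: α=3, u≡30; β=2, v≡4 (mod 37); (30|37)=+1, (4|37)=+1; sign (−1)^0·+1^2·+1^3 = +1.
(a,b)_23: α=3, u≡8; β=0, v≡7 (mod 23); (8|23)=+1, (7|23)=-1; sign (−1)^0·+1^0·-1^3 = -1.
(a,b)_11: α=8, u≡3; β=5, v≡7 (mod 11); (3|11)=+1, (7|11)=-1; sign (−1)^0·+1^5·-1^8 = +1.
Ram(77441, 170027) = {23, 29}; no ℚ_23-point on the conic.

[23, 29]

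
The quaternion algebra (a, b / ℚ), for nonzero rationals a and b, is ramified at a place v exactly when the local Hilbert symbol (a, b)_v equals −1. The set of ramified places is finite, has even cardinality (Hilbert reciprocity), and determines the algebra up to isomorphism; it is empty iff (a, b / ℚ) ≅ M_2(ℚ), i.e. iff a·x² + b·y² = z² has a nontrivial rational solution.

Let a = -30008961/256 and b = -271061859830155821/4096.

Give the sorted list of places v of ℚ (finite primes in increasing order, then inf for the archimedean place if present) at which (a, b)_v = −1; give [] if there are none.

(a, b) ≡ (-370481, -301) mod (ℚ^×)²; places V = {2, 3, 7, 17, 19, 31, 37, 43, ∞}.
(a,b)_31: α=1, u≡24; β=2, v≡19 (mod 31); (24|31)=-1, (19|31)=+1; sign (−1)^0·-1^2·+1^1 = +1.
(a,b)_3: α=4, u≡1; β=8, v≡2 (mod 3); (1|3)=+1, (2|3)=-1; sign (−1)^0·+1^8·-1^4 = +1.
(a,b)_17: α=1, u≡13; β=2, v≡5 (mod 17); (13|17)=+1, (5|17)=-1; sign (−1)^0·+1^2·-1^1 = -1.
(a,b)_2: α=-8, β=-12; u≡7, v≡3 (mod 8); ε(u)ε(v)=1·1, αω(v)=-8·1, βω(u)=-12·0; sum ≡ 1  ⇒  -1.
(a,b)_7: α=0, u≡1; β=1, v≡5 (mod 7); (1|7)=+1, (5|7)=-1; sign (−1)^0·+1^1·-1^0 = +1.
(a,b)_19: α=1, u≡12; β=2, v≡15 (mod 19); (12|19)=-1, (15|19)=-1; sign (−1)^0·-1^2·-1^1 = -1.
(a,b)_37: α=1, u≡29; β=2, v≡23 (mod 37); (29|37)=-1, (23|37)=-1; sign (−1)^0·-1^2·-1^1 = -1.
(a,b)_∞: sgn(-370481)=−, sgn(-301)=−, so -1.
(a,b)_43: α=0, u≡39; β=1, v≡14 (mod 43); (39|43)=-1, (14|43)=+1; sign (−1)^0·-1^1·+1^0 = -1.
Ram(-370481, -301) = {2, 17, 19, 37, 43, ∞}; no ℚ_2-point on the conic.

[2, 17, 19, 37, 43, inf]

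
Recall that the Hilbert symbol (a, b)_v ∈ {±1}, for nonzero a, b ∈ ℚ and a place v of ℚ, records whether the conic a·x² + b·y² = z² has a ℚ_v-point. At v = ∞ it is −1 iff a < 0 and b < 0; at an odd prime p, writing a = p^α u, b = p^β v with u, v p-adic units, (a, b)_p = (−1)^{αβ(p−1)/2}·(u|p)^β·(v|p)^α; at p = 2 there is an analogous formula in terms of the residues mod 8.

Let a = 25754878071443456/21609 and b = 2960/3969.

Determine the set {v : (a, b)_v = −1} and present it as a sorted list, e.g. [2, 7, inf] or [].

[19, 47]

(a, b) ≡ (11609, 185) mod (ℚ^×)²; places V = {2, 3, 5, 7, 13, 17, 19, 37, 47, ∞}.
(a,b)_∞: sgn(11609)=+, sgn(185)=+, so +1.
(a,b)_19: α=1, u≡3; β=0, v≡2 (mod 19); (3|19)=-1, (2|19)=-1; sign (−1)^0·-1^0·-1^1 = -1.
(a,b)_7: α=-4, u≡6; β=-2, v≡5 (mod 7); (6|7)=-1, (5|7)=-1; sign (−1)^0·-1^-2·-1^-4 = +1.
(a,b)_37: α=4, u≡10; β=1, v≡8 (mod 37); (10|37)=+1, (8|37)=-1; sign (−1)^0·+1^1·-1^4 = +1.
(a,b)_17: α=2, u≡13; β=0, v≡13 (mod 17); (13|17)=+1, (13|17)=+1; sign (−1)^0·+1^0·+1^2 = +1.
(a,b)_3: α=-2, u≡2; β=-4, v≡2 (mod 3); (2|3)=-1, (2|3)=-1; sign (−1)^0·-1^-4·-1^-2 = +1.
(a,b)_5: α=0, u≡4; β=1, v≡3 (mod 5); (4|5)=+1, (3|5)=-1; sign (−1)^0·+1^1·-1^0 = +1.
(a,b)_47: α=1, u≡24; β=0, v≡38 (mod 47); (24|47)=+1, (38|47)=-1; sign (−1)^0·+1^0·-1^1 = -1.
(a,b)_13: α=1, u≡1; β=0, v≡12 (mod 13); (1|13)=+1, (12|13)=+1; sign (−1)^0·+1^0·+1^1 = +1.
(a,b)_2: α=12, β=4; u≡1, v≡1 (mod 8); ε(u)ε(v)=0·0, αω(v)=12·0, βω(u)=4·0; sum ≡ 0  ⇒  +1.
|Ram(11609, 185)| = 2, even; anisotropic at {19, 47}.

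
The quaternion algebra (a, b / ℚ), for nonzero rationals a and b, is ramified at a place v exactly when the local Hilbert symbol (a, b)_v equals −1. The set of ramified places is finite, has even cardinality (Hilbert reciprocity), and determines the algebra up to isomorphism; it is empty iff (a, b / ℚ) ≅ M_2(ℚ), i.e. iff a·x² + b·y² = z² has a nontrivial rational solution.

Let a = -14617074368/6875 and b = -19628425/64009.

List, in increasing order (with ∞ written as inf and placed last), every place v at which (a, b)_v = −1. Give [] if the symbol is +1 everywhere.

(a, b) ≡ (-8693113, -817) mod (ℚ^×)²; places V = {2, 5, 11, 13, 17, 19, 23, 31, 37, 43, 53, ∞}.
(a,b)_43: α=0, u≡9; β=1, v≡16 (mod 43); (9|43)=+1, (16|43)=+1; sign (−1)^0·+1^1·+1^0 = +1.
(a,b)_17: α=2, u≡12; β=0, v≡16 (mod 17); (12|17)=-1, (16|17)=+1; sign (−1)^0·-1^0·+1^2 = +1.
(a,b)_31: α=1, u≡27; β=2, v≡20 (mod 31); (27|31)=-1, (20|31)=+1; sign (−1)^0·-1^2·+1^1 = +1.
(a,b)_13: α=1, u≡2; β=0, v≡8 (mod 13); (2|13)=-1, (8|13)=-1; sign (−1)^0·-1^0·-1^1 = -1.
(a,b)_19: α=0, u≡10; β=1, v≡13 (mod 19); (10|19)=-1, (13|19)=-1; sign (−1)^0·-1^1·-1^0 = -1.
(a,b)_∞: sgn(-8693113)=−, sgn(-817)=−, so -1.
(a,b)_11: α=-1, u≡3; β=-2, v≡8 (mod 11); (3|11)=+1, (8|11)=-1; sign (−1)^0·+1^-2·-1^-1 = -1.
(a,b)_23: α=0, u≡6; β=-2, v≡20 (mod 23); (6|23)=+1, (20|23)=-1; sign (−1)^0·+1^-2·-1^0 = +1.
(a,b)_5: α=-4, u≡2; β=2, v≡2 (mod 5); (2|5)=-1, (2|5)=-1; sign (−1)^0·-1^2·-1^-4 = +1.
(a,b)_2: α=6, β=0; u≡7, v≡7 (mod 8); ε(u)ε(v)=1·1, αω(v)=6·0, βω(u)=0·0; sum ≡ 1  ⇒  -1.
(a,b)_53: α=1, u≡20; β=0, v≡27 (mod 53); (20|53)=-1, (27|53)=-1; sign (−1)^0·-1^0·-1^1 = -1.
(a,b)_37: α=1, u≡26; β=0, v≡36 (mod 37); (26|37)=+1, (36|37)=+1; sign (−1)^0·+1^0·+1^1 = +1.
Ram(-8693113, -817) = {2, 11, 13, 19, 53, ∞}; no ℚ_2-point on the conic.

[2, 11, 13, 19, 53, inf]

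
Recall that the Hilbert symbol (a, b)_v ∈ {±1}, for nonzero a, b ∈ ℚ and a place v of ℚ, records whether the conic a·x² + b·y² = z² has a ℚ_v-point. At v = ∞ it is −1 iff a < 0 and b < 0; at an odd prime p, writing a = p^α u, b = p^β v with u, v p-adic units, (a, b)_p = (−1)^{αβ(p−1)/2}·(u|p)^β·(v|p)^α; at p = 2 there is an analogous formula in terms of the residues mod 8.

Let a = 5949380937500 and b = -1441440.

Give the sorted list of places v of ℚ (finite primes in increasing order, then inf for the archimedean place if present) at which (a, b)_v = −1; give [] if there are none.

Mod squares: a ≡ 95, b ≡ -10010. Check v ∈ {∞, 2, 3, 5, 7, 11, 13, 19}.
v=13: a=13^2·(≡10), b=13^1·(≡10) mod 13; (10|13)=+1, (10|13)=+1; (−1)^{2·1·6}·(+1)^1·(+1)^2 = +1.
v=∞: 95 > 0 and -10010 < 0  ⇒  (a,b)_∞ = +1.
v=2: v_2(a)=2, v_2(b)=5; units ≡ 7, 3 (mod 8); ε·ε+αω+βω = 1·1+2·1+5·0 ≡ 1  ⇒  (a,b)_2 = -1.
v=3: a=3^0·(≡2), b=3^2·(≡1) mod 3; (2|3)=-1, (1|3)=+1; (−1)^{0·2·1}·(-1)^2·(+1)^0 = +1.
v=19: a=19^1·(≡5), b=19^0·(≡14) mod 19; (5|19)=+1, (14|19)=-1; (−1)^{1·0·9}·(+1)^0·(-1)^1 = -1.
v=5: a=5^7·(≡1), b=5^1·(≡2) mod 5; (1|5)=+1, (2|5)=-1; (−1)^{7·1·2}·(+1)^1·(-1)^7 = -1.
v=7: a=7^2·(≡4), b=7^1·(≡6) mod 7; (4|7)=+1, (6|7)=-1; (−1)^{2·1·3}·(+1)^1·(-1)^2 = +1.
v=11: a=11^2·(≡6), b=11^1·(≡3) mod 11; (6|11)=-1, (3|11)=+1; (−1)^{2·1·5}·(-1)^1·(+1)^2 = -1.
(95, -10010 / ℚ) ramifies at {2, 5, 11, 19}: a division algebra.

[2, 5, 11, 19]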